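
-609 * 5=-3045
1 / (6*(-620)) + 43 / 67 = 159893 / 249240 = 0.64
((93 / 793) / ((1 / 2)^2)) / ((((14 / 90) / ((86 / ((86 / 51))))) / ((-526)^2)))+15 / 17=4015559343345 / 94367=42552580.28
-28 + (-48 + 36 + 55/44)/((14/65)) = -4363/56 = -77.91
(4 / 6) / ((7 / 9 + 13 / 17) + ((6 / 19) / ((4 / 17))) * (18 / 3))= 1938 / 27893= 0.07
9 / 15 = 3 / 5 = 0.60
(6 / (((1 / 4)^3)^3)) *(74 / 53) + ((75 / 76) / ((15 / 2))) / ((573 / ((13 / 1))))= 2534318017909 / 1154022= 2196074.27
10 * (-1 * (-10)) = 100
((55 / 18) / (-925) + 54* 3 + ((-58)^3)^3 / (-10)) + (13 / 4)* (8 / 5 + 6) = 1236705180151191362 / 1665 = 742765873964679.50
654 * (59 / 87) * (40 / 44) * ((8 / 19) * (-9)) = -1527.91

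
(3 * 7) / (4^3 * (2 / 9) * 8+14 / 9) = 63 / 346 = 0.18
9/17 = 0.53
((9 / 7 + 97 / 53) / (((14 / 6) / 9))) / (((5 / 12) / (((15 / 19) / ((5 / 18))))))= 20225376 / 246715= 81.98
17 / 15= 1.13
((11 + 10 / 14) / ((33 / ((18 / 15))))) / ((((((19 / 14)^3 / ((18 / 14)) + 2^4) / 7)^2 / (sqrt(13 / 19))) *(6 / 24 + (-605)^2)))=57155632128 *sqrt(247) / 6131839728564320705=0.00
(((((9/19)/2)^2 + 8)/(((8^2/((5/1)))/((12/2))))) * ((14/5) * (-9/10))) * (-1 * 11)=24185007/231040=104.68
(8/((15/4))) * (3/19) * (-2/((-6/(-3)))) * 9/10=-144/475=-0.30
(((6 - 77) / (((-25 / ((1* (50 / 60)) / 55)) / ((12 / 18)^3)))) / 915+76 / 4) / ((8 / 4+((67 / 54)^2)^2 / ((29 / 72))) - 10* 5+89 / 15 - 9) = -5457917834946 / 12979165061225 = -0.42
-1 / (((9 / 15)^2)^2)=-625 / 81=-7.72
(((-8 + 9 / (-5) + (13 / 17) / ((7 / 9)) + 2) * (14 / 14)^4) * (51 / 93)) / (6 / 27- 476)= 18252 / 2322985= 0.01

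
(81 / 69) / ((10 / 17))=459 / 230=2.00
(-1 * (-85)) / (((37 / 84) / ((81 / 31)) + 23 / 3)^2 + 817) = 231472080 / 2392035329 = 0.10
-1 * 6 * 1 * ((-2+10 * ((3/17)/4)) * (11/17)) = 6.05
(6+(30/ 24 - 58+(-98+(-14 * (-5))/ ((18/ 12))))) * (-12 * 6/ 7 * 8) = 8400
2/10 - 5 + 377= 1861/5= 372.20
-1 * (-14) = 14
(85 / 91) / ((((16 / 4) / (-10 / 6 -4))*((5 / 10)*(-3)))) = 1445 / 1638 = 0.88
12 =12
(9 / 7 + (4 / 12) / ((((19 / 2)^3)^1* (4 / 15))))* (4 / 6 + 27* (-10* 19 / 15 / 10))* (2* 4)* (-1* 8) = 1989497792 / 720195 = 2762.44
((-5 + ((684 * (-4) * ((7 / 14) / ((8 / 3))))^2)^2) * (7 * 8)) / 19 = 3878443663136 / 19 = 204128613849.26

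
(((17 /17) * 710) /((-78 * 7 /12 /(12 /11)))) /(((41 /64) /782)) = -852817920 /41041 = -20779.66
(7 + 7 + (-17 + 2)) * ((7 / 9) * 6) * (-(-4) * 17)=-952 / 3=-317.33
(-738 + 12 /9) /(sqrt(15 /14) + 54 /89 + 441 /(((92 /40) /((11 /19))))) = -580413932447440 /87931928481427 + 3342990642290*sqrt(210) /791387356332843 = -6.54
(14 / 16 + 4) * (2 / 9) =13 / 12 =1.08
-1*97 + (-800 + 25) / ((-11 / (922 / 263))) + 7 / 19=150.36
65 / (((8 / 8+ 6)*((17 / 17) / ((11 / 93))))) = 715 / 651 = 1.10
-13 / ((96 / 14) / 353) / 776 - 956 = -35641211 / 37248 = -956.86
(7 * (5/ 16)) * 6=105/ 8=13.12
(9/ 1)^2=81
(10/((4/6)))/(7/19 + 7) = 2.04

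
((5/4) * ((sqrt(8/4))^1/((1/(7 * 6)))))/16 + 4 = 4 + 105 * sqrt(2)/32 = 8.64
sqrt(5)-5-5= -7.76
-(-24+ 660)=-636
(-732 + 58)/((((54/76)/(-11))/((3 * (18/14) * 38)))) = 10705816/7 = 1529402.29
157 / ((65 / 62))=9734 / 65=149.75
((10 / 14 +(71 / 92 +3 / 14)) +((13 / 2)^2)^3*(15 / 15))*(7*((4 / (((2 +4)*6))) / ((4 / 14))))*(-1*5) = -27199681915 / 26496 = -1026558.04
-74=-74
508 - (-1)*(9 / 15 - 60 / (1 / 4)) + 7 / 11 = 14808 / 55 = 269.24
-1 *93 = -93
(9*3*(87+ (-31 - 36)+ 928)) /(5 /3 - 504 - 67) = -19197 /427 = -44.96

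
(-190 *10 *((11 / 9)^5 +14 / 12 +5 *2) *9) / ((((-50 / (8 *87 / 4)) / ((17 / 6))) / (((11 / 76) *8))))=17796800098 / 6561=2712513.35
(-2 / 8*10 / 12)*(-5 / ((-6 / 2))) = -25 / 72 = -0.35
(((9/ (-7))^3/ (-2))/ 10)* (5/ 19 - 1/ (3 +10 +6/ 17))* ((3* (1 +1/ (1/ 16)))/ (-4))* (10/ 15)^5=-35496/ 1056685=-0.03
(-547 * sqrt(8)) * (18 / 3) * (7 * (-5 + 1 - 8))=551376 * sqrt(2)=779763.42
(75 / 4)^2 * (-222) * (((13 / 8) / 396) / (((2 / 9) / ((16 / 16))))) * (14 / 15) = -3787875 / 2816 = -1345.13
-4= -4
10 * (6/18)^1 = 3.33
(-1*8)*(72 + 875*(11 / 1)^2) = -847576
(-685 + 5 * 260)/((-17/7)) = -4305/17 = -253.24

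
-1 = -1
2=2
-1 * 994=-994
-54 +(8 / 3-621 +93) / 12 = -880 / 9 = -97.78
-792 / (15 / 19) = -5016 / 5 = -1003.20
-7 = -7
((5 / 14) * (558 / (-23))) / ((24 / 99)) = -46035 / 1288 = -35.74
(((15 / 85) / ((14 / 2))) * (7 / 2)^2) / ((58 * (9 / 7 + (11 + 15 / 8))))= 147 / 390949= 0.00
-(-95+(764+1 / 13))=-8698 / 13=-669.08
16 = 16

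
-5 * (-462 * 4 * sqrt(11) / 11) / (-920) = -21 * sqrt(11) / 23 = -3.03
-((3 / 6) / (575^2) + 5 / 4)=-1653127 / 1322500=-1.25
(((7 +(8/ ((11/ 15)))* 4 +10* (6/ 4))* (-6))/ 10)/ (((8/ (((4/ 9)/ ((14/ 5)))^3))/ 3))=-18050/ 305613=-0.06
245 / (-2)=-245 / 2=-122.50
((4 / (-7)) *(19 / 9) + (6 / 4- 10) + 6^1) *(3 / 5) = -467 / 210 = -2.22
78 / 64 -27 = -825 / 32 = -25.78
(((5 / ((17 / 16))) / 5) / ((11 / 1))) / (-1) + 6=1106 / 187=5.91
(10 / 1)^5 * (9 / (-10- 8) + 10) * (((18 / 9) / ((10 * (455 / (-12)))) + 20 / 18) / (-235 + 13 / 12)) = -3441584000 / 766311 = -4491.11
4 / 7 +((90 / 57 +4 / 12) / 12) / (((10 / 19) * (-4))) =4997 / 10080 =0.50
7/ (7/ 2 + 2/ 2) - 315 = -2821/ 9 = -313.44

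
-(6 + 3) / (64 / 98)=-441 / 32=-13.78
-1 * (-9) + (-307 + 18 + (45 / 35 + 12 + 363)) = 674 / 7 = 96.29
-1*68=-68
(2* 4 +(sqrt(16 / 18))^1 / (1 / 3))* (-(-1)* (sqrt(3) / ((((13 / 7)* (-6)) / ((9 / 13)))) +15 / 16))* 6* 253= 2277* (845 - 56* sqrt(3))* (sqrt(2) +4) / 676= 13641.32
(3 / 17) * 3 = 9 / 17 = 0.53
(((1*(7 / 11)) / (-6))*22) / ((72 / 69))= -161 / 72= -2.24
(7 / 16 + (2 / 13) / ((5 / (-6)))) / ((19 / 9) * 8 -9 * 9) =-2367 / 600080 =-0.00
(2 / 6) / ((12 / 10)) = 5 / 18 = 0.28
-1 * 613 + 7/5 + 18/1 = -2968/5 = -593.60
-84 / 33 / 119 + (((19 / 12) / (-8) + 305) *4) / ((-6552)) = -6100799 / 29405376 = -0.21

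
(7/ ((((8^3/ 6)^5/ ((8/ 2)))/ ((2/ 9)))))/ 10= 189/ 1374389534720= 0.00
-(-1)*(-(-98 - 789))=887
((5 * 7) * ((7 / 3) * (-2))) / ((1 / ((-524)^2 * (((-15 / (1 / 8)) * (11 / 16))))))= 3699911600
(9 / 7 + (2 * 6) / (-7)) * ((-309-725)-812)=5538 / 7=791.14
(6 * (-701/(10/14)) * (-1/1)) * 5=29442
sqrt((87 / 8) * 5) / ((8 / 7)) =7 * sqrt(870) / 32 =6.45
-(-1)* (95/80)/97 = 19/1552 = 0.01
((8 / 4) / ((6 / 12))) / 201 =4 / 201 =0.02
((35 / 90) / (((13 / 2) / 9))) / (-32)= -7 / 416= -0.02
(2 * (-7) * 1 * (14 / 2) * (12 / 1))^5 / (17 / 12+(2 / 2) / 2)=-26990930365120512 / 23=-1173518711526978.78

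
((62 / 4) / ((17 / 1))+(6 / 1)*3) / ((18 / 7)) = 4501 / 612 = 7.35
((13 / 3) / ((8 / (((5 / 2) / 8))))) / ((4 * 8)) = 65 / 12288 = 0.01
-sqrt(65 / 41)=-sqrt(2665) / 41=-1.26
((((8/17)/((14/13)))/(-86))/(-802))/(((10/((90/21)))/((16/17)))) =624/244178123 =0.00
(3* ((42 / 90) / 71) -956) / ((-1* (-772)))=-339373 / 274060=-1.24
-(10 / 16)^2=-25 / 64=-0.39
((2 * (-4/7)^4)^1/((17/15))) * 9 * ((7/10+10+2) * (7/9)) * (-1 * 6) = -585216/5831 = -100.36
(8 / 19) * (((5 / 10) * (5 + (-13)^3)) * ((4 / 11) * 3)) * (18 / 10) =-946944 / 1045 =-906.17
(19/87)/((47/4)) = 76/4089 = 0.02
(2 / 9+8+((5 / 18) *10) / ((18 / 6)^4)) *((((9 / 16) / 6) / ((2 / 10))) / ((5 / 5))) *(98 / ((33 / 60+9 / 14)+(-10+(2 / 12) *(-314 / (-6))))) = -51612925 / 11556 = -4466.33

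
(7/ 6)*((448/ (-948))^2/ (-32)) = -1372/ 168507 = -0.01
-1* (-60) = 60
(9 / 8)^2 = 81 / 64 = 1.27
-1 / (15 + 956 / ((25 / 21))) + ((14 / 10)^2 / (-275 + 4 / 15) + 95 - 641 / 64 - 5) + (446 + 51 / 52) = 14211572812217 / 26969142720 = 526.96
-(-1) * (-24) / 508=-6 / 127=-0.05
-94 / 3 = -31.33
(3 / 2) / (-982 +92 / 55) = -165 / 107836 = -0.00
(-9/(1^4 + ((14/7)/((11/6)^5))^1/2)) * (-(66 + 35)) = 146395359/168827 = 867.13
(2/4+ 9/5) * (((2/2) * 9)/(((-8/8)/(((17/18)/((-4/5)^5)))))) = 244375/4096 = 59.66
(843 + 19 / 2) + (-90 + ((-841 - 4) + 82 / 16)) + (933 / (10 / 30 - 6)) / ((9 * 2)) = -11767 / 136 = -86.52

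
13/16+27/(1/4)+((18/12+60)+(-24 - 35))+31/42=37649/336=112.05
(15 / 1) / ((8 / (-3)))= -45 / 8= -5.62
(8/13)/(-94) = -4/611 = -0.01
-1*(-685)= 685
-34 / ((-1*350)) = 17 / 175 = 0.10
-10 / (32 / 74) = -185 / 8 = -23.12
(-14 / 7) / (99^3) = -2 / 970299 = -0.00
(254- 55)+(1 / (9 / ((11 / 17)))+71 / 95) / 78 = 8677853 / 43605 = 199.01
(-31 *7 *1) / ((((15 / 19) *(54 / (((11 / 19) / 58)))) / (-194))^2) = -247052113 / 551780100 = -0.45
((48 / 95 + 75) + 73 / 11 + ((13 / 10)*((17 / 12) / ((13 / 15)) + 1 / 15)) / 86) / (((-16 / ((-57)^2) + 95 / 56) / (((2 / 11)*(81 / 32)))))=22.36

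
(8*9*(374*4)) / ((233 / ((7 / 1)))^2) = 5277888 / 54289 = 97.22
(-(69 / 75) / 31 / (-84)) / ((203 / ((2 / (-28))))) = -23 / 185014200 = -0.00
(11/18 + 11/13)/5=341/1170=0.29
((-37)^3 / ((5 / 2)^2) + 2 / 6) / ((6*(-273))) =607811 / 122850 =4.95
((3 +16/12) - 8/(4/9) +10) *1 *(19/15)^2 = -3971/675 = -5.88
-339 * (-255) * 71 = 6137595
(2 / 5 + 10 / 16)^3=68921 / 64000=1.08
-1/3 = -0.33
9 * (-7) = -63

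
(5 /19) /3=0.09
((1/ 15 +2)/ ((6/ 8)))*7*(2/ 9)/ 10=868/ 2025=0.43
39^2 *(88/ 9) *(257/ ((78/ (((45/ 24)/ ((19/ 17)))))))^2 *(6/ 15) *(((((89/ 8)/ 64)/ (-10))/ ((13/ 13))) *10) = -93436548095/ 2957312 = -31595.09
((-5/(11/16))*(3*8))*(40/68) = -19200/187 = -102.67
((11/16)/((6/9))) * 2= 33/16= 2.06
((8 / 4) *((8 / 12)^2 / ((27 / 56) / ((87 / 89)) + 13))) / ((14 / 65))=60320 / 197217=0.31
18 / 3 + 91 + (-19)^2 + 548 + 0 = 1006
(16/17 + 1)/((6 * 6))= 11/204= 0.05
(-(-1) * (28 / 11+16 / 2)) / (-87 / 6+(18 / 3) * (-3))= -232 / 715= -0.32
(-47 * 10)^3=-103823000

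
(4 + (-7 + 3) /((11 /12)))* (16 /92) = -16 /253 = -0.06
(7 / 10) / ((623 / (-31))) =-31 / 890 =-0.03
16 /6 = 8 /3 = 2.67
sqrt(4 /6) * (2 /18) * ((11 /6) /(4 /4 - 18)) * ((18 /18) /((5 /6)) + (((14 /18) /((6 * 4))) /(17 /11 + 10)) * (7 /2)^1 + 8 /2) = -15720749 * sqrt(6) /755477280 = -0.05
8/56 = 1/7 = 0.14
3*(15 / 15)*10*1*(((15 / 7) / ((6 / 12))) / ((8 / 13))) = 208.93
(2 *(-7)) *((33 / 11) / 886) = -0.05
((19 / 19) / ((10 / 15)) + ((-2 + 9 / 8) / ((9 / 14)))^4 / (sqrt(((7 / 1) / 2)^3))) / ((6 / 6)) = 117649*sqrt(14) / 839808 + 3 / 2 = 2.02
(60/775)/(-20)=-3/775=-0.00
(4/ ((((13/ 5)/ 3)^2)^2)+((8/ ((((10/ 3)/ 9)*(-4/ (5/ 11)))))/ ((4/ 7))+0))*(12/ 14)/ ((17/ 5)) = 52679565/ 74772698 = 0.70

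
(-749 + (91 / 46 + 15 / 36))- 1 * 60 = -806.61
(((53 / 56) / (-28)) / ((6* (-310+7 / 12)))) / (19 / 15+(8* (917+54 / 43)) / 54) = 307665 / 2320214906576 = 0.00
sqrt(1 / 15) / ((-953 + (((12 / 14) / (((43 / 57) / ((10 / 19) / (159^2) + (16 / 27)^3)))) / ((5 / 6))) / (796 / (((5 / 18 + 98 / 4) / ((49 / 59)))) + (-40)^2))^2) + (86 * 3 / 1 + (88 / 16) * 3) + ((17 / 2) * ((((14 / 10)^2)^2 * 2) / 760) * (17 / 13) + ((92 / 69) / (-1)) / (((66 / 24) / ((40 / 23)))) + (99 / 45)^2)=18127528246201869928309627456335 * sqrt(15) / 246953674107044109895992086979735091489 + 1305792357251 / 4686825000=278.61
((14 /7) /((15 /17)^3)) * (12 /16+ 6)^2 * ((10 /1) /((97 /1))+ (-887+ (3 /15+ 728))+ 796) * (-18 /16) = -92253066507 /970000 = -95106.25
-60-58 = -118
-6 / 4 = -3 / 2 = -1.50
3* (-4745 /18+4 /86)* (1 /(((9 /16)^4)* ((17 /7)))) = -46792474624 /14388273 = -3252.13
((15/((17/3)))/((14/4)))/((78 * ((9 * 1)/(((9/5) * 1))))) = 3/1547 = 0.00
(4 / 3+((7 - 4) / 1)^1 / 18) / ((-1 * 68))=-3 / 136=-0.02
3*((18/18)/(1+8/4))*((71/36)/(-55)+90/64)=21707/15840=1.37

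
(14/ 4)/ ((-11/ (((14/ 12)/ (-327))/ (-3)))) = -49/ 129492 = -0.00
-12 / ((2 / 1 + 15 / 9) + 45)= -18 / 73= -0.25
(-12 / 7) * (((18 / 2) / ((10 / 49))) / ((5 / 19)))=-7182 / 25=-287.28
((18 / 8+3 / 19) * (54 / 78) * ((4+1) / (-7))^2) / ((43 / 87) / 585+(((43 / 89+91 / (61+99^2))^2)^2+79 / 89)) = 23918029779069730950450801880500 / 26638715557889515486799001355453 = 0.90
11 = 11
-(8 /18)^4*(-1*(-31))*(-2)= 15872 /6561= 2.42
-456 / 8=-57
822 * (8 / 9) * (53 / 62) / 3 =58088 / 279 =208.20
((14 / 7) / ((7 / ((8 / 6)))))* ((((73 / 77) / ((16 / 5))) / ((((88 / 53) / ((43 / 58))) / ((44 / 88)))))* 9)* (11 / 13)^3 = 27450555 / 199803968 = 0.14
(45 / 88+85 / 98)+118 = 514761 / 4312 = 119.38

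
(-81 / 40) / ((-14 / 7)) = 81 / 80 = 1.01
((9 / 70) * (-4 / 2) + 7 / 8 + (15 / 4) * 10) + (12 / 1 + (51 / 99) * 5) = 486889 / 9240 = 52.69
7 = 7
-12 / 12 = -1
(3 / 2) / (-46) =-0.03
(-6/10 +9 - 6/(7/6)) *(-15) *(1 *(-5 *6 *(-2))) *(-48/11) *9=115125.19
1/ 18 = 0.06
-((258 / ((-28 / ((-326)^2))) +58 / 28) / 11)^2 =-1553326005625 / 196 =-7925132681.76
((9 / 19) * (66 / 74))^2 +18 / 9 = 1076627 / 494209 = 2.18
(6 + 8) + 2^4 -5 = 25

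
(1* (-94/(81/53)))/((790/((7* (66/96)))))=-191807/511920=-0.37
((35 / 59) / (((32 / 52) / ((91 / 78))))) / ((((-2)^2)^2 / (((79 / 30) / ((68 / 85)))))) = 251615 / 1087488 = 0.23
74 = 74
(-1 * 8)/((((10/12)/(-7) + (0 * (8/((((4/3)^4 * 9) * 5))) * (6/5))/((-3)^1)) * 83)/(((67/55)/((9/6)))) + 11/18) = 135072/195107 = 0.69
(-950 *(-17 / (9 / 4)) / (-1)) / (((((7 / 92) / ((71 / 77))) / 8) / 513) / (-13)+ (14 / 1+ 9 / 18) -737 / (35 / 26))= 87549754656000 / 6501004921153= 13.47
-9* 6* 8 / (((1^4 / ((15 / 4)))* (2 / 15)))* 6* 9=-656100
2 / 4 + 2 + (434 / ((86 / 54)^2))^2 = 200217295997 / 6837602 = 29281.80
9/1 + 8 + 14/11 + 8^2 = 905/11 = 82.27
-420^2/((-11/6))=1058400/11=96218.18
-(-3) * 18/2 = 27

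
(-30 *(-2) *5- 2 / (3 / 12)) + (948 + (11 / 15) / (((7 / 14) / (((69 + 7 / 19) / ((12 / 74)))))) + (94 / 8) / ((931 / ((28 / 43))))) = 480586541 / 257355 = 1867.41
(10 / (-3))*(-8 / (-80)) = -1 / 3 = -0.33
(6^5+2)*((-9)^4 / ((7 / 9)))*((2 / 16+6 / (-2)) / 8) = -5281755903 / 224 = -23579267.42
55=55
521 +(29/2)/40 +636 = 92589/80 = 1157.36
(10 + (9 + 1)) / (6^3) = 5 / 54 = 0.09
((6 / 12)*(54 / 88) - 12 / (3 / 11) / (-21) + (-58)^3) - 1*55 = -360664177 / 1848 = -195164.60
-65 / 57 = -1.14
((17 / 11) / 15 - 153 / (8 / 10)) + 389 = 130583 / 660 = 197.85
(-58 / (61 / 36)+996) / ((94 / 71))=726.44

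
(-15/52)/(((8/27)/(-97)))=39285/416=94.44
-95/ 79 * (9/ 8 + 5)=-4655/ 632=-7.37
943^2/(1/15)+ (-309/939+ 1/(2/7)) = 8350050095/626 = 13338738.17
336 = 336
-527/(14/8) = -2108/7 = -301.14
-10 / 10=-1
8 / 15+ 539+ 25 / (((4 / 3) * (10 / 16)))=8543 / 15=569.53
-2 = -2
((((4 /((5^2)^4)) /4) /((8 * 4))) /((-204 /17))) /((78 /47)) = -47 /11700000000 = -0.00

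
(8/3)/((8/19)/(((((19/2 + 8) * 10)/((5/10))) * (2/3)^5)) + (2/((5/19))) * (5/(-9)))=-638400/1008613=-0.63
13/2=6.50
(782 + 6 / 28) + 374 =16187 / 14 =1156.21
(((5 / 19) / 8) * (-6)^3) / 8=-135 / 152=-0.89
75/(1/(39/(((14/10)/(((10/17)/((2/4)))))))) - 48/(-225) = 21939404/8925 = 2458.20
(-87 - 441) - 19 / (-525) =-277181 / 525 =-527.96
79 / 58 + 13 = 833 / 58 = 14.36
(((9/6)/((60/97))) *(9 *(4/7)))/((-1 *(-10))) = 873/700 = 1.25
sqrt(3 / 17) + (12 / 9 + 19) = sqrt(51) / 17 + 61 / 3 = 20.75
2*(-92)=-184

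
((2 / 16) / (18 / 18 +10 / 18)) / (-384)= -0.00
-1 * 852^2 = -725904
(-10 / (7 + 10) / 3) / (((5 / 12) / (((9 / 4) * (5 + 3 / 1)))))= -144 / 17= -8.47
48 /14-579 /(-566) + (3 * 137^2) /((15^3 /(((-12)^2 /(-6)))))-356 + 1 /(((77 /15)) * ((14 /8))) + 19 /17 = -1460044744591 /1944846750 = -750.72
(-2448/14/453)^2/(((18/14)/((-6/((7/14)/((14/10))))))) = -221952/114005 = -1.95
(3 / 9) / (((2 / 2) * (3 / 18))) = 2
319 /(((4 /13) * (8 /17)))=2203.09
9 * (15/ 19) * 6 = 810/ 19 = 42.63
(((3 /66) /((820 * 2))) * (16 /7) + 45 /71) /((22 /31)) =11011138 /12328085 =0.89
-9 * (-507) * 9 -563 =40504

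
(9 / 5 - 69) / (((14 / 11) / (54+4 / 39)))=-37136 / 13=-2856.62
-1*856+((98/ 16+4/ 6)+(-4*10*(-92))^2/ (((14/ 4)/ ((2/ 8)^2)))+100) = 40501333/ 168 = 241079.36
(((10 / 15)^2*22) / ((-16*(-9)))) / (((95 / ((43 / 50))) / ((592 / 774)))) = 814 / 1731375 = 0.00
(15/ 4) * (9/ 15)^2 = 27/ 20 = 1.35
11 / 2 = 5.50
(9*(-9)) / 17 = -81 / 17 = -4.76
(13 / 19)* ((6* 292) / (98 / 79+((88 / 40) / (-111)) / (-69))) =966.10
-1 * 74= -74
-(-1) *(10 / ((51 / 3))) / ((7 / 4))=40 / 119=0.34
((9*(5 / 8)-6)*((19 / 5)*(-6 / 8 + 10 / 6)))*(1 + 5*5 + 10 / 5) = -1463 / 40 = -36.58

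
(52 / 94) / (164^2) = 13 / 632056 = 0.00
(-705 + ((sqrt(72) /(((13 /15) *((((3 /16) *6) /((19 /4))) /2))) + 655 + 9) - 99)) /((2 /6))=-420 + 2280 *sqrt(2) /13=-171.97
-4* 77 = -308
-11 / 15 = -0.73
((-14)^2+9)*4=820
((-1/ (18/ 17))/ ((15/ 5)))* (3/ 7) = -17/ 126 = -0.13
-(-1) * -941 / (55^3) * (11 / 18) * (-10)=941 / 27225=0.03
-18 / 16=-9 / 8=-1.12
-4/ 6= -2/ 3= -0.67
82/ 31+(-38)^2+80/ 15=135034/ 93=1451.98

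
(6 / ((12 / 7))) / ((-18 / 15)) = -35 / 12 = -2.92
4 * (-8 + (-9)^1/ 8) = -73/ 2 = -36.50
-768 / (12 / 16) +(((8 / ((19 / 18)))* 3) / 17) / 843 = -92941168 / 90763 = -1024.00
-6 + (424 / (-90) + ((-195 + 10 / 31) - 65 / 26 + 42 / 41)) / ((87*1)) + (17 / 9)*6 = 30100111 / 9951930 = 3.02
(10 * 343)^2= 11764900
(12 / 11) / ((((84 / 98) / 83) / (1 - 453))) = -47747.64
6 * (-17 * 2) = -204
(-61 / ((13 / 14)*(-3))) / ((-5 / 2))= -1708 / 195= -8.76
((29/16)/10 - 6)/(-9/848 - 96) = 7049/116310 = 0.06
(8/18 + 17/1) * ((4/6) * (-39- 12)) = -5338/9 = -593.11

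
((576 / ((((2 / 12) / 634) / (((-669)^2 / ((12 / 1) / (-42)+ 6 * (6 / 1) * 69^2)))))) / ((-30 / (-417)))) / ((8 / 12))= 119294749.14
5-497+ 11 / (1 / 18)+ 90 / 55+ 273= -213 / 11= -19.36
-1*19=-19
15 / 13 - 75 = -73.85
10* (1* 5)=50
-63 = -63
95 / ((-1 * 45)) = -19 / 9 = -2.11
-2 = -2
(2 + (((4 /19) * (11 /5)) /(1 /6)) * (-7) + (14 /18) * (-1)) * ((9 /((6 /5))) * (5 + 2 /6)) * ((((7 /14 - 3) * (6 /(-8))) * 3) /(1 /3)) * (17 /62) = -3974685 /1178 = -3374.10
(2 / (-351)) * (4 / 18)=-4 / 3159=-0.00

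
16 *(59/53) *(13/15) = 12272/795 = 15.44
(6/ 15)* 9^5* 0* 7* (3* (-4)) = 0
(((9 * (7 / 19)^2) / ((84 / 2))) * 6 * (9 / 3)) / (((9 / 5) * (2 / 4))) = 210 / 361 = 0.58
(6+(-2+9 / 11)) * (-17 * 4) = -3604 / 11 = -327.64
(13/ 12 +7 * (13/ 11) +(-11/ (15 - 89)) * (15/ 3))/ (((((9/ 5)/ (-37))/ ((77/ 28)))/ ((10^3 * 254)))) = -3915171875/ 27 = -145006365.74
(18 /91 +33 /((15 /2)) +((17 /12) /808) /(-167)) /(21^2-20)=3387425609 /310171985760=0.01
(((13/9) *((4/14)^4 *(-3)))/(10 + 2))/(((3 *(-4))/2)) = 26/64827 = 0.00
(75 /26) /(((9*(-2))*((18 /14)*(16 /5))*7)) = -125 /22464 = -0.01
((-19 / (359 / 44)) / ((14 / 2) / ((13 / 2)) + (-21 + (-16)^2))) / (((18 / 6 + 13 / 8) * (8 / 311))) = -307268 / 3705957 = -0.08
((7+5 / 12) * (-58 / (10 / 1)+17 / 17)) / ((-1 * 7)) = 178 / 35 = 5.09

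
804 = 804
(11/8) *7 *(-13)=-1001/8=-125.12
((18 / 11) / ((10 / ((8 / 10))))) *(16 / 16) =36 / 275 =0.13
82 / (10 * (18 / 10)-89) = -82 / 71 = -1.15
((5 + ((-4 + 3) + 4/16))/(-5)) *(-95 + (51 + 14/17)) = 367/10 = 36.70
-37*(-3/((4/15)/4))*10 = 16650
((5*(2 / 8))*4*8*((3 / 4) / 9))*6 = 20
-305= -305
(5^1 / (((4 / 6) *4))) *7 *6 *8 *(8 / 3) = 1680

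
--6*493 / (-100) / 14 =-1479 / 700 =-2.11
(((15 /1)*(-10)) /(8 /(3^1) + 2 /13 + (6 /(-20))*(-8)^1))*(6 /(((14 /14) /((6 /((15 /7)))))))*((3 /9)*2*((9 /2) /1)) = -737100 /509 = -1448.13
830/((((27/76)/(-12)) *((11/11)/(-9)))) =252320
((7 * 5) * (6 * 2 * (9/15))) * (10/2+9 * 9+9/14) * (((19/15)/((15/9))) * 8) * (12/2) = 19912608/25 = 796504.32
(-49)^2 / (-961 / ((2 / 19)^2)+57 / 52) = -31213 / 1127479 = -0.03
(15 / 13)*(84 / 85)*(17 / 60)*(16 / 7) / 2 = 24 / 65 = 0.37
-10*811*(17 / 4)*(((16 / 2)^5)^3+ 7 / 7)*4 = -4850869379887405710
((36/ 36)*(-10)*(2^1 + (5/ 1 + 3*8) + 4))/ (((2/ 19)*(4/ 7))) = -23275/ 4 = -5818.75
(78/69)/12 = 13/138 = 0.09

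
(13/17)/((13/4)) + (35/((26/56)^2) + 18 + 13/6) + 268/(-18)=8681743/51714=167.88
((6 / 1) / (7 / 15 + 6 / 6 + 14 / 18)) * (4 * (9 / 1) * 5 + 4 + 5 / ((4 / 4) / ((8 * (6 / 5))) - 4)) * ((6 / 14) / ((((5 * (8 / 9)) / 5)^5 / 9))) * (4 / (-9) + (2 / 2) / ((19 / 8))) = -102140302995 / 1286129152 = -79.42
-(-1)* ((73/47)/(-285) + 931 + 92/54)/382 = 56220719/23026005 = 2.44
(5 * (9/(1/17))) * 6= 4590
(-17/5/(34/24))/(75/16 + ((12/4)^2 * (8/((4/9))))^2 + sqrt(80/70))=-564451776/6173382605195 + 6144 * sqrt(14)/6173382605195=-0.00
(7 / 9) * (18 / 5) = 14 / 5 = 2.80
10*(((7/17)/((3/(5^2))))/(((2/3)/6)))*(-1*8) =-42000/17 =-2470.59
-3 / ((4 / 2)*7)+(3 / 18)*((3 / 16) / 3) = -137 / 672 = -0.20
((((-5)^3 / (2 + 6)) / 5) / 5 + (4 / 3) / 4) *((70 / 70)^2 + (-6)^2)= -259 / 24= -10.79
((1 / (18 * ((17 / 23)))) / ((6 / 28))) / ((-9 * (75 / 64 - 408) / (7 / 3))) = 72128 / 322676541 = 0.00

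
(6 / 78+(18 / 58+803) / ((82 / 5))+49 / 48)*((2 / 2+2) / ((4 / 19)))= 705968275 / 989248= 713.64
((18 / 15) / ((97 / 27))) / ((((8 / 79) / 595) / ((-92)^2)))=1611293796 / 97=16611276.25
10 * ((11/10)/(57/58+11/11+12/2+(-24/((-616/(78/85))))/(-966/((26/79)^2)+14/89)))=1120247515390850/812969183617321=1.38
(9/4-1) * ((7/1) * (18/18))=35/4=8.75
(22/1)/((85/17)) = 4.40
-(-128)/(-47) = -128/47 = -2.72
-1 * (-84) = 84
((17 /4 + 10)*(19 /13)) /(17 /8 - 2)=2166 /13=166.62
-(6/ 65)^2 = -36/ 4225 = -0.01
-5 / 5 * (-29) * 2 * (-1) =-58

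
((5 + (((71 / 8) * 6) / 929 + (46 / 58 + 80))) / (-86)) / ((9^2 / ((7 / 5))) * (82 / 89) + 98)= -5763737455 / 873610849856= -0.01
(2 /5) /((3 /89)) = 178 /15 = 11.87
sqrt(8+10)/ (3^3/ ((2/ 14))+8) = 3*sqrt(2)/ 197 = 0.02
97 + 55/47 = 4614/47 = 98.17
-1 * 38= -38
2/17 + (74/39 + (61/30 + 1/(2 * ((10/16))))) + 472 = 210767/442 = 476.85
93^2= 8649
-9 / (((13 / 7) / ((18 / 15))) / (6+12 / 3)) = -756 / 13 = -58.15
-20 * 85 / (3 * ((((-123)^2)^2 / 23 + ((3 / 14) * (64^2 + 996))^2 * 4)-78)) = -1915900 / 49747648653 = -0.00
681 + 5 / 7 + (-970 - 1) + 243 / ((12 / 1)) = -7533 / 28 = -269.04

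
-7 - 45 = -52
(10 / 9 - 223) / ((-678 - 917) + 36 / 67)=133799 / 961461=0.14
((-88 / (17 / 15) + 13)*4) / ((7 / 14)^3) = -35168 / 17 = -2068.71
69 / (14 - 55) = -69 / 41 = -1.68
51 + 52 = 103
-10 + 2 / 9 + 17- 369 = -3256 / 9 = -361.78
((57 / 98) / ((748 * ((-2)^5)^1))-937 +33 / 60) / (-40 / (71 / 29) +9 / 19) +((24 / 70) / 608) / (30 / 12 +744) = 420298292237214207 / 7120248187162880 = 59.03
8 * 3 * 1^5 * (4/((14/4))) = 27.43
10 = 10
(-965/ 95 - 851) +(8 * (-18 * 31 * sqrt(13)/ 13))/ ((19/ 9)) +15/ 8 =-1445.75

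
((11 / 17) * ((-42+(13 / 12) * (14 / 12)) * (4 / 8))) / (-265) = 32263 / 648720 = 0.05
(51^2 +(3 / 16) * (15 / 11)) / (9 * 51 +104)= 457821 / 99088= 4.62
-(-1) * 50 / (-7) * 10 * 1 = -500 / 7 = -71.43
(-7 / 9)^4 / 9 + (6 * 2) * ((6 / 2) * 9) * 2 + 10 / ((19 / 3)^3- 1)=130725150263 / 201711384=648.08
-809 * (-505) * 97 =39628865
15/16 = 0.94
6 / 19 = 0.32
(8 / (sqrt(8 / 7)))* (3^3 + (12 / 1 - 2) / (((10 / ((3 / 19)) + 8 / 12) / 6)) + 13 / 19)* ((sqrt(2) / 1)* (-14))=-4240.65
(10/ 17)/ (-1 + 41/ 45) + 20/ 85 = -217/ 34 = -6.38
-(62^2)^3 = -56800235584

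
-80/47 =-1.70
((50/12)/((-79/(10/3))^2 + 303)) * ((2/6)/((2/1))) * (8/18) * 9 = 2500/778221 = 0.00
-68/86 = -34/43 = -0.79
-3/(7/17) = -51/7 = -7.29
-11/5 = -2.20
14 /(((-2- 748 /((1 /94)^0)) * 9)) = -7 /3375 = -0.00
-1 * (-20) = 20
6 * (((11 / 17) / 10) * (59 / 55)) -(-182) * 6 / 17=27477 / 425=64.65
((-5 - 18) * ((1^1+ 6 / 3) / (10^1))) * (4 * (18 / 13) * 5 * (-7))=17388 / 13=1337.54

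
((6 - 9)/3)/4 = -1/4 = -0.25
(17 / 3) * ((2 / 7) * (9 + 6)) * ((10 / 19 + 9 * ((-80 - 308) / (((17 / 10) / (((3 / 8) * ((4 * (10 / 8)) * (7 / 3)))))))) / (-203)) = 1075.06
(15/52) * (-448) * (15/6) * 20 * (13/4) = -21000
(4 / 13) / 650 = 2 / 4225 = 0.00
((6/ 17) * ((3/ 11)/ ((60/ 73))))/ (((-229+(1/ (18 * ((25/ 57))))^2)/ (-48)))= 23652000/ 963449993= 0.02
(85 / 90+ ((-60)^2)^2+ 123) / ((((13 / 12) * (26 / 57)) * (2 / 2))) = 340950953 / 13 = 26226996.38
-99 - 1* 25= -124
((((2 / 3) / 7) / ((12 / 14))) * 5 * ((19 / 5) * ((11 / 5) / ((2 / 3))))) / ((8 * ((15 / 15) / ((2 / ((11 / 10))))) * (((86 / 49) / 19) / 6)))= 17689 / 172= 102.84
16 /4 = 4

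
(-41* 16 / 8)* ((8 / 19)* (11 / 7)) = -7216 / 133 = -54.26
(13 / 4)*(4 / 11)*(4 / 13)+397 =4371 / 11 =397.36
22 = 22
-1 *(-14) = 14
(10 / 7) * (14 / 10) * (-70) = -140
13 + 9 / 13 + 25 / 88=15989 / 1144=13.98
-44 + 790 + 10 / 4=1497 / 2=748.50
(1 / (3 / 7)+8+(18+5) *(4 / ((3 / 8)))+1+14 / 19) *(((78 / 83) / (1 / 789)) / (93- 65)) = 10749336 / 1577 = 6816.32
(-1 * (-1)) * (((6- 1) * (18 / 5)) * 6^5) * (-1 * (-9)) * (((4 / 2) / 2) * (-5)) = -6298560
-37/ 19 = -1.95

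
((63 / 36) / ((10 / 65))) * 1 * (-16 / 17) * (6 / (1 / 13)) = -14196 / 17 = -835.06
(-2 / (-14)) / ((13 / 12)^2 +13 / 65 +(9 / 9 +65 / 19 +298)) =13680 / 29091377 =0.00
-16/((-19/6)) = 96/19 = 5.05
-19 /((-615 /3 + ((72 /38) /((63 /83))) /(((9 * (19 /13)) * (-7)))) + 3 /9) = 0.09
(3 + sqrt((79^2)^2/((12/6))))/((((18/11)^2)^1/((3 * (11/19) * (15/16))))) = 6655/3648 + 41533855 * sqrt(2)/21888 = 2685.38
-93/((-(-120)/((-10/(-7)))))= -31/28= -1.11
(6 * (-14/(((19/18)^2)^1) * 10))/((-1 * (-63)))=-4320/361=-11.97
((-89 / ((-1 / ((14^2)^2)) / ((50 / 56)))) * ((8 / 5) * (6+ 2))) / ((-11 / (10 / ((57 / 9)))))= -5608788.52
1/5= 0.20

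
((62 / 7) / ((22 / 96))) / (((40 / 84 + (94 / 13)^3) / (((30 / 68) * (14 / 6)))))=171629640 / 1632905879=0.11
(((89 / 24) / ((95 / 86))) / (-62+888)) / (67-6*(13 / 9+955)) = -3827 / 5340668200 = -0.00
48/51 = 16/17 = 0.94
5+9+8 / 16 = 29 / 2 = 14.50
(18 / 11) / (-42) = -3 / 77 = -0.04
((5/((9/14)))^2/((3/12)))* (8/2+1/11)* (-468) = -5096000/11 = -463272.73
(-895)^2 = 801025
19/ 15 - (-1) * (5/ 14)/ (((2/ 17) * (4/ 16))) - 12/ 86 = 13.27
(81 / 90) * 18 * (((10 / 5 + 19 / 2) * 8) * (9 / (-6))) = -11178 / 5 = -2235.60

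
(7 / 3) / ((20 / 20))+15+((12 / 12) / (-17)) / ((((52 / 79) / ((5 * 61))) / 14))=-483011 / 1326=-364.26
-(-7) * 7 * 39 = 1911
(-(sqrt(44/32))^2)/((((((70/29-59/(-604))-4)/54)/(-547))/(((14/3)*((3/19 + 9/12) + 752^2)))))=-7926892478562673/110086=-72006363012.21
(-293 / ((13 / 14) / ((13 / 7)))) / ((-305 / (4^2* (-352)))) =-3300352 / 305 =-10820.83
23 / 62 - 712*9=-6407.63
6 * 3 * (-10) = -180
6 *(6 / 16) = 9 / 4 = 2.25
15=15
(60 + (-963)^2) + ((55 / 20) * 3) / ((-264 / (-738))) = 14839233 / 16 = 927452.06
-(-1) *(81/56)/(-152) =-81/8512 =-0.01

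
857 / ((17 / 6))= 5142 / 17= 302.47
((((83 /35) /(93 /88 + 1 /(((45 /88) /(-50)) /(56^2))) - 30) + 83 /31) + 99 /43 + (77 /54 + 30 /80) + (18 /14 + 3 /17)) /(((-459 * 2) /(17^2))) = 6.85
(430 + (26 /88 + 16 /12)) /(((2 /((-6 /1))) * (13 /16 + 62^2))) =-227900 /676687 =-0.34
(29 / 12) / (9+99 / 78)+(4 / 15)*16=36061 / 8010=4.50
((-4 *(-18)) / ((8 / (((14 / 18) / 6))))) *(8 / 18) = 14 / 27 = 0.52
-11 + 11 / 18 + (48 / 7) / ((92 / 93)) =-10019 / 2898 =-3.46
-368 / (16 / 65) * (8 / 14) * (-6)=35880 / 7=5125.71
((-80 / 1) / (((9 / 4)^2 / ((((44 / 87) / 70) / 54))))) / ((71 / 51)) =-47872 / 31521231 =-0.00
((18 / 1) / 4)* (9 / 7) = 81 / 14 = 5.79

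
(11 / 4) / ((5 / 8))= 22 / 5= 4.40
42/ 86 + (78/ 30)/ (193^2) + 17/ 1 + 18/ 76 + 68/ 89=500780985193/ 27084865370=18.49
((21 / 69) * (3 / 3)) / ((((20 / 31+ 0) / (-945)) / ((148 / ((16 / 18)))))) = -74224.61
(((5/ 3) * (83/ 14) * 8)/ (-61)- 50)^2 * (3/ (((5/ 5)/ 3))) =4317804100/ 182329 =23681.39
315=315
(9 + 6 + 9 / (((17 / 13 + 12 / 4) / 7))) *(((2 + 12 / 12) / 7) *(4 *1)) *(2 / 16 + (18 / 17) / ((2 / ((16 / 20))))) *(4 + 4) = 265203 / 1190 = 222.86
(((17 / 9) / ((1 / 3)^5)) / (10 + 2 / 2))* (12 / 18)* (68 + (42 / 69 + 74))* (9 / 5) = 1806624 / 253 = 7140.81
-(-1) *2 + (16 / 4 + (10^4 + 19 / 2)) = 20031 / 2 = 10015.50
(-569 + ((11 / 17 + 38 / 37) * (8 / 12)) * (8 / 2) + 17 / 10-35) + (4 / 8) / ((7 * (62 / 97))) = -1631702893 / 2729860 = -597.72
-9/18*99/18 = -11/4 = -2.75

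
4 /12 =1 /3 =0.33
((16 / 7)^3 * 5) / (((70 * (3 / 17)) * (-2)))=-17408 / 7203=-2.42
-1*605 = -605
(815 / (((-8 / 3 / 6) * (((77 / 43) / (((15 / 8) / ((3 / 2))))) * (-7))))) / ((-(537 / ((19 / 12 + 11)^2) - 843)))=2397183135 / 11006474864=0.22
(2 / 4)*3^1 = 3 / 2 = 1.50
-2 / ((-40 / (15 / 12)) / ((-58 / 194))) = -29 / 1552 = -0.02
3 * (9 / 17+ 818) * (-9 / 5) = -75141 / 17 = -4420.06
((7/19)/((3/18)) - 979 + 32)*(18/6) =-53853/19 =-2834.37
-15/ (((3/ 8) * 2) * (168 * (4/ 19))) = -95/ 168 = -0.57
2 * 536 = 1072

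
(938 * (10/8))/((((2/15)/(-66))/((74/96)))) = -14316225/32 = -447382.03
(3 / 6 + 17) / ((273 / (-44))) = -110 / 39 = -2.82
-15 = -15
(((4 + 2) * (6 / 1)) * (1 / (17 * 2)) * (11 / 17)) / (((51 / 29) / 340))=38280 / 289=132.46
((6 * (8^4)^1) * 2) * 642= 31555584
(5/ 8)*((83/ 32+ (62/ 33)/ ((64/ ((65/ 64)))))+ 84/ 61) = 82465135/ 32980992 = 2.50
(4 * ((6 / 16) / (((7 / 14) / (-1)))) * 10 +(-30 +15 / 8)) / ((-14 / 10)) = 41.52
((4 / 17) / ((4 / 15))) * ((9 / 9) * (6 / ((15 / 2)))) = 12 / 17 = 0.71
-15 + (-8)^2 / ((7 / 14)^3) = 497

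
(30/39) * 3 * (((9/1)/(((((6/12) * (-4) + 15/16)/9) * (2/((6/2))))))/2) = -29160/221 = -131.95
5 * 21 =105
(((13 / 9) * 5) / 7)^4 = 17850625 / 15752961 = 1.13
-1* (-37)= 37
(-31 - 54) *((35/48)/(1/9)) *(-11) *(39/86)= 3828825/1376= 2782.58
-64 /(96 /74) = -148 /3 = -49.33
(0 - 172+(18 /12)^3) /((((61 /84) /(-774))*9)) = 1218147 /61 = 19969.62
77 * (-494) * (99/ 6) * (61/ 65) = -2945019/ 5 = -589003.80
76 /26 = 38 /13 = 2.92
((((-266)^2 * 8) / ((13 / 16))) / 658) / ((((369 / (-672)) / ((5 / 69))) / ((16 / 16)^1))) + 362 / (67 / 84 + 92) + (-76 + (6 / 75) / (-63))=-299676898999354 / 1414749588525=-211.82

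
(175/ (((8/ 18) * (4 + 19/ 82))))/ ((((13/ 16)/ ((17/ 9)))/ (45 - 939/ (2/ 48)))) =-21946717800/ 4511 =-4865155.80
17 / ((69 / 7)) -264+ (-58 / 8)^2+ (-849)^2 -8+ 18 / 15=3977626369 / 5520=720584.49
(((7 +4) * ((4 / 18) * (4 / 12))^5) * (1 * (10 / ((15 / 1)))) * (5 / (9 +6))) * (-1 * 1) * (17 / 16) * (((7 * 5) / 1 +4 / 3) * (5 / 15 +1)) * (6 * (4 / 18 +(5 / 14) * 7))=-15980272 / 3486784401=-0.00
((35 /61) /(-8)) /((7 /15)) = -75 /488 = -0.15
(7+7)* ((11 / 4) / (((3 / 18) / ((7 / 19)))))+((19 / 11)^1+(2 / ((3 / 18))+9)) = 22537 / 209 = 107.83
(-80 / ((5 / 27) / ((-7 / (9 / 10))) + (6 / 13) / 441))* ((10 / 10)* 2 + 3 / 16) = 222950 / 29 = 7687.93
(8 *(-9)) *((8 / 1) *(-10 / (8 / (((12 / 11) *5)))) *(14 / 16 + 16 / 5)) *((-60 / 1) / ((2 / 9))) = -4320981.82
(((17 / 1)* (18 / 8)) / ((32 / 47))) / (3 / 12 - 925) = -0.06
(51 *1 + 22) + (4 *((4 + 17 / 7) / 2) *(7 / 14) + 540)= 4336 / 7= 619.43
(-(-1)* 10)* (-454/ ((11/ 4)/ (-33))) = 54480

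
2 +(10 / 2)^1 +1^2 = 8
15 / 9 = 5 / 3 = 1.67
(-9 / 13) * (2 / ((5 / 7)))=-126 / 65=-1.94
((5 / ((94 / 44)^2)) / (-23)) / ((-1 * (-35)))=-484 / 355649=-0.00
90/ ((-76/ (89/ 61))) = -4005/ 2318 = -1.73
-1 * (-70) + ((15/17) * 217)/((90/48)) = 2926/17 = 172.12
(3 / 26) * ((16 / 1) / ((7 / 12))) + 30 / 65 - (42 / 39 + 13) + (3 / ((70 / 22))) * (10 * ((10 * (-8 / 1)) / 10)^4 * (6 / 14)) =10536447 / 637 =16540.73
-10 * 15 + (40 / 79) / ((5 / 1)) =-11842 / 79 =-149.90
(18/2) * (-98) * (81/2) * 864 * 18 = -555532992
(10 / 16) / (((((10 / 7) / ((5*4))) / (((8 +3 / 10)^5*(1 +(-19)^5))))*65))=-34137077303178549 / 2600000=-13129645116.61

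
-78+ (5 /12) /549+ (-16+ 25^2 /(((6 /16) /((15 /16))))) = 9674483 /6588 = 1468.50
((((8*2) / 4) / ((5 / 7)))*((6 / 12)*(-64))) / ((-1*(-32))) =-28 / 5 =-5.60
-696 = -696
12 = 12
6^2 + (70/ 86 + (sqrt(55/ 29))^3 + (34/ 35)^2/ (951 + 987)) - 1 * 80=-129663563/ 3002475 + 55 * sqrt(1595)/ 841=-40.57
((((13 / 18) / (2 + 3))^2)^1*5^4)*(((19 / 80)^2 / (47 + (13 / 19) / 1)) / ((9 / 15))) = 5795855 / 225441792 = 0.03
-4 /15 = -0.27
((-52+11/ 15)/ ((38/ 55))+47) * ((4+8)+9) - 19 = -22429/ 38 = -590.24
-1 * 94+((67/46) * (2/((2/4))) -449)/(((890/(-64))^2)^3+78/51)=-285407283415929196482/3036245716562470127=-94.00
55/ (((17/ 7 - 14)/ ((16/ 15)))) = -1232/ 243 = -5.07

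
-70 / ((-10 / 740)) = 5180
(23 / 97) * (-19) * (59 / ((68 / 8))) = -51566 / 1649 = -31.27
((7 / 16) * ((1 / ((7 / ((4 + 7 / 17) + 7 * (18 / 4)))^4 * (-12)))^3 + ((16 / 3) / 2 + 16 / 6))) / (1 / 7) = -1219925801449752123685902099996567305 / 2070849874467713926274343763968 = -589094.27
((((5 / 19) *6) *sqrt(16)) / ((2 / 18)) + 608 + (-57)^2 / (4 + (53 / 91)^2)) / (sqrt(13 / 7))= 965100067 *sqrt(91) / 8875451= 1037.30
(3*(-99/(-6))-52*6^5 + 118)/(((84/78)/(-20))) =52543985/7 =7506283.57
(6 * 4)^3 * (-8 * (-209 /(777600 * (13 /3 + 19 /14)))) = 5.22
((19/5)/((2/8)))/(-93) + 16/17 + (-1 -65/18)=-3.83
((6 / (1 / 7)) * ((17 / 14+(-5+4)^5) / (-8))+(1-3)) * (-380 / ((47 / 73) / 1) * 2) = 173375 / 47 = 3688.83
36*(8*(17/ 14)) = 2448/ 7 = 349.71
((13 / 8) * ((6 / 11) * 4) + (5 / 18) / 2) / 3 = 1459 / 1188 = 1.23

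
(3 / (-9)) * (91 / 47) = -91 / 141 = -0.65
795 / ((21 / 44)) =1665.71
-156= -156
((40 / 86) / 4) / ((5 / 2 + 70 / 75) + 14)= 150 / 22489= 0.01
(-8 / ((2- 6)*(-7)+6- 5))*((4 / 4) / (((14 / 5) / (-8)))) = 160 / 203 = 0.79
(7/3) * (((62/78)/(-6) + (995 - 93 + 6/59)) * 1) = 87168109/41418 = 2104.59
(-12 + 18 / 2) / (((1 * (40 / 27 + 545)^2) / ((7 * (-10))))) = 30618 / 43542005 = 0.00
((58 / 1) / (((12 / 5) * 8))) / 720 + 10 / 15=4637 / 6912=0.67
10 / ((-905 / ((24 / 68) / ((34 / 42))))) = -252 / 52309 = -0.00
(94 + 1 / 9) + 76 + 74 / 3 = 1753 / 9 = 194.78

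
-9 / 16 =-0.56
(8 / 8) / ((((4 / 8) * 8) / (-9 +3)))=-3 / 2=-1.50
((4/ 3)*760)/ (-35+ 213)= 5.69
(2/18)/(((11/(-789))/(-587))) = 154381/33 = 4678.21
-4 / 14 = -2 / 7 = -0.29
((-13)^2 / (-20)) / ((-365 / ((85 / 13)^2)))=289 / 292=0.99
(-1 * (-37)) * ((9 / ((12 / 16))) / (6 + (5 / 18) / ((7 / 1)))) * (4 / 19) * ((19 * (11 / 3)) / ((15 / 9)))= 2461536 / 3805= 646.92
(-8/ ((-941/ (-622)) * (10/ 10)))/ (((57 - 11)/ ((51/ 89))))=-0.07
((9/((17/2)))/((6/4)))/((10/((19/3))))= 0.45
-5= -5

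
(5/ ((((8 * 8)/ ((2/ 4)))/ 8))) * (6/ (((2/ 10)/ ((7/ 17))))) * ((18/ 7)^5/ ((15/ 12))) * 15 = 212576400/ 40817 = 5208.04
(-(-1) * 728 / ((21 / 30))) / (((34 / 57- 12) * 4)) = -22.80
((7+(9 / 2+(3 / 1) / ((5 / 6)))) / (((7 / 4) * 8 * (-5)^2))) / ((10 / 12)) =453 / 8750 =0.05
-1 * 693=-693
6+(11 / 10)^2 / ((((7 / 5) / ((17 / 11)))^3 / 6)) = 118971 / 7546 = 15.77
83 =83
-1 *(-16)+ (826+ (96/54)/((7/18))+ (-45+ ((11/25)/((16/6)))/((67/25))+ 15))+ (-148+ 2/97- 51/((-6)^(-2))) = -424848713/363944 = -1167.35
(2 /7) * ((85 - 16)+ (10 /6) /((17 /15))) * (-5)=-11980 /119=-100.67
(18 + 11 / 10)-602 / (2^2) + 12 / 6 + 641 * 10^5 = 320499353 / 5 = 64099870.60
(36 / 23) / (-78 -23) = -36 / 2323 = -0.02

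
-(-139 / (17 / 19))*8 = 21128 / 17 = 1242.82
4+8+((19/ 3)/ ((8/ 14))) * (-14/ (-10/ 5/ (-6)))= -907/ 2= -453.50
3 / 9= 1 / 3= 0.33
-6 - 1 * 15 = -21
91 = 91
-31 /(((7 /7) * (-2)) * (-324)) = -31 /648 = -0.05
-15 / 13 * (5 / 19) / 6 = -25 / 494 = -0.05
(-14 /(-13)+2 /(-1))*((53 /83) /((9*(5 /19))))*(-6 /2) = 4028 /5395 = 0.75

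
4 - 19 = -15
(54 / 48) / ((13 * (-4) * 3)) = -3 / 416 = -0.01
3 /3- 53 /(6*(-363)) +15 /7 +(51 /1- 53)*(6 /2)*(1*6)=-500569 /15246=-32.83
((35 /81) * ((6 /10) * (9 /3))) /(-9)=-7 /81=-0.09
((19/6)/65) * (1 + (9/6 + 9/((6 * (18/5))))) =133/936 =0.14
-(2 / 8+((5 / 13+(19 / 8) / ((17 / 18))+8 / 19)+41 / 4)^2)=-184.41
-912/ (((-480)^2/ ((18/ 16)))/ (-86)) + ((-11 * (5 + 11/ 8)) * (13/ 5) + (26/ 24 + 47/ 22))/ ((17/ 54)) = -40025199/ 70400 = -568.54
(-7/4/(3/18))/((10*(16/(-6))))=0.39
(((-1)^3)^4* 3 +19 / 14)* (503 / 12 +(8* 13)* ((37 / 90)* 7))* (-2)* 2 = -3746437 / 630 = -5946.73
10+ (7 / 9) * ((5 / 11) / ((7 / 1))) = 995 / 99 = 10.05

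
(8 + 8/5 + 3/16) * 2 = 783/40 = 19.58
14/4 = 7/2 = 3.50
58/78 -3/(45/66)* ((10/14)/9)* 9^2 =-7519/273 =-27.54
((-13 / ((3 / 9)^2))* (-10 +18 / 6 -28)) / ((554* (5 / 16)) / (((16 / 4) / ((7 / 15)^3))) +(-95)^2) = 88452000 / 195035011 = 0.45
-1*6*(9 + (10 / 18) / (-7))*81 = -30348 / 7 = -4335.43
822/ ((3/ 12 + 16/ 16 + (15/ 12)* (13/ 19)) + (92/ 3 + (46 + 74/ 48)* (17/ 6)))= 2248992/ 458207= 4.91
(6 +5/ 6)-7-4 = -25/ 6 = -4.17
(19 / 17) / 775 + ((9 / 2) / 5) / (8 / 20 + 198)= 0.01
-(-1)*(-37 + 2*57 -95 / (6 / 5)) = -13 / 6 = -2.17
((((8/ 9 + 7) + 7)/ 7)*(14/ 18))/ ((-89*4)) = -67/ 14418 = -0.00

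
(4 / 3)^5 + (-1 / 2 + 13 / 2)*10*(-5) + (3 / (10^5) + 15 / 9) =-7147099271 / 24300000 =-294.12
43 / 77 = 0.56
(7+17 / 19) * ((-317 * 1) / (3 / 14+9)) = -221900 / 817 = -271.60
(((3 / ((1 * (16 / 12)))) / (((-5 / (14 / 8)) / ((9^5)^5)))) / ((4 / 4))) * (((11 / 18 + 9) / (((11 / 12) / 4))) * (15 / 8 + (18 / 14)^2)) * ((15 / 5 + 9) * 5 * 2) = -10038129816457692382007980000.00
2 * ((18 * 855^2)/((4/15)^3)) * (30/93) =111024421875/248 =447679120.46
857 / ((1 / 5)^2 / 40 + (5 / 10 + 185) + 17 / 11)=9427000 / 2057511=4.58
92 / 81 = 1.14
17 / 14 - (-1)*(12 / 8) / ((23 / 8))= 559 / 322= 1.74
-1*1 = -1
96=96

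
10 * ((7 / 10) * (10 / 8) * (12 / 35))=3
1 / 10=0.10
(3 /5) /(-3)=-0.20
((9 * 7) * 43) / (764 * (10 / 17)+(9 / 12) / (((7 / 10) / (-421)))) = -644742 / 395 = -1632.26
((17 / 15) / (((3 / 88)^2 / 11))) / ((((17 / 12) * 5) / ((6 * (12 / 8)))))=340736 / 25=13629.44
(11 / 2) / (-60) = -11 / 120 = -0.09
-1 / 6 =-0.17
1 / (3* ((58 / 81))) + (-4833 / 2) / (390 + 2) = -129573 / 22736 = -5.70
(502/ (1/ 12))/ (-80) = -75.30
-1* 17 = -17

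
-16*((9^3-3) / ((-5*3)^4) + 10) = -2703872 / 16875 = -160.23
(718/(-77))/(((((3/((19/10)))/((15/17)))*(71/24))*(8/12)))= -245556/92939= -2.64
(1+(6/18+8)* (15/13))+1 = 151/13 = 11.62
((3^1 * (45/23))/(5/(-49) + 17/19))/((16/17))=237405/30176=7.87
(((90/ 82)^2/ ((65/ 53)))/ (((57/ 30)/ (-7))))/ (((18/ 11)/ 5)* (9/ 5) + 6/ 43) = -2961275625/ 596237252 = -4.97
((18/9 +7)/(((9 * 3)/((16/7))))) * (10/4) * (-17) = -680/21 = -32.38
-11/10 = -1.10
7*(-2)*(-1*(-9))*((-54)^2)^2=-1071385056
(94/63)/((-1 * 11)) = -94/693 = -0.14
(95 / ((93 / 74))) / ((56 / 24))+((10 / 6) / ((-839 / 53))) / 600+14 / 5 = 2306849203 / 65542680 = 35.20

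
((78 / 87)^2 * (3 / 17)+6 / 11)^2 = 11683448100 / 24732909289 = 0.47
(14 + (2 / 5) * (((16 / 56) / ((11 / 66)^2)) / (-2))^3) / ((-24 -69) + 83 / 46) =3187892 / 7194425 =0.44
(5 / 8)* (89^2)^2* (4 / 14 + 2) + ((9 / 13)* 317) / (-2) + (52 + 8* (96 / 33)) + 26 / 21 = 538328228261 / 6006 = 89631739.64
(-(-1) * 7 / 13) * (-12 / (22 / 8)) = -2.35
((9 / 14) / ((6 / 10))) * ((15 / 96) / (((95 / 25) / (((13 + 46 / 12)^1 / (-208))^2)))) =1275125 / 4419158016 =0.00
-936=-936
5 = 5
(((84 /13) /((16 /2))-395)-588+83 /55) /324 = -467459 /154440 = -3.03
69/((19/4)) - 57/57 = 13.53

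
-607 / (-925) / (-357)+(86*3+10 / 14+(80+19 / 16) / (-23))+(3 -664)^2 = 53126873797549 / 121522800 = 437176.18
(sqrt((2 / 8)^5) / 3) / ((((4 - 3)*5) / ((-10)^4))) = 125 / 6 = 20.83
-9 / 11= -0.82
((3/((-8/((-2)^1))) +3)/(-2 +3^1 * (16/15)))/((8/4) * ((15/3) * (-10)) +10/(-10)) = -25/808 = -0.03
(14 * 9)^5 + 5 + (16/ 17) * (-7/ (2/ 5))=539885479197/ 17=31757969364.53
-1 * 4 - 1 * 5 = -9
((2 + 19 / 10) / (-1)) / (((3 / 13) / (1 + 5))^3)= -342732 / 5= -68546.40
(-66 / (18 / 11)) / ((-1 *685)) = 121 / 2055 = 0.06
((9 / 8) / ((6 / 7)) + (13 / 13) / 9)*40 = 1025 / 18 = 56.94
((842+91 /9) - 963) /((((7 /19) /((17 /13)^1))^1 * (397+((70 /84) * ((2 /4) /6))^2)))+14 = 2436309098 /187284643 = 13.01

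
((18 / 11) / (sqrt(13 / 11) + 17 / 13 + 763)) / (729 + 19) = 581256 / 203075054633-1521 *sqrt(143) / 4467651201926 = 0.00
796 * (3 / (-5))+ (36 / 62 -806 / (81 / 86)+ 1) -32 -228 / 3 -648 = -26211983 / 12555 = -2087.77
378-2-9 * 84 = -380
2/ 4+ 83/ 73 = 239/ 146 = 1.64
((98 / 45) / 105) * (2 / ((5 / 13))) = 364 / 3375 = 0.11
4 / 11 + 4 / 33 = 16 / 33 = 0.48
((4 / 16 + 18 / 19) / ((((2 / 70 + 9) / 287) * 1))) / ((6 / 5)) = 4570475 / 144096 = 31.72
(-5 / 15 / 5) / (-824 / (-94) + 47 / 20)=-188 / 31347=-0.01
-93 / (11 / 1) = -93 / 11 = -8.45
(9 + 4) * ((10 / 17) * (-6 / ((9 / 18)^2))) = -3120 / 17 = -183.53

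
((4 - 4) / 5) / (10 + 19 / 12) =0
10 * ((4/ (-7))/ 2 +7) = 470/ 7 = 67.14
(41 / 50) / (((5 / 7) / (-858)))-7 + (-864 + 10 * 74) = -139498 / 125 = -1115.98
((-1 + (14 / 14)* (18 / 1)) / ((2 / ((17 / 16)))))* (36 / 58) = 2601 / 464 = 5.61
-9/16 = -0.56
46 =46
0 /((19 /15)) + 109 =109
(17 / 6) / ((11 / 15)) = 85 / 22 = 3.86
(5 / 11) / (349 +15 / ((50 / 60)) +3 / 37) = 0.00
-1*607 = -607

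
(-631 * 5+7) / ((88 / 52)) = -20462 / 11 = -1860.18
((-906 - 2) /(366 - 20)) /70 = -227 /6055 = -0.04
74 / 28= 37 / 14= 2.64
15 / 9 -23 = -64 / 3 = -21.33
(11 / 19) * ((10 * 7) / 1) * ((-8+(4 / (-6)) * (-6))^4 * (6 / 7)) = 168960 / 19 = 8892.63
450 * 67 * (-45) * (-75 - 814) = 1206150750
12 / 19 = 0.63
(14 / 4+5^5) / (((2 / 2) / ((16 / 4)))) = 12514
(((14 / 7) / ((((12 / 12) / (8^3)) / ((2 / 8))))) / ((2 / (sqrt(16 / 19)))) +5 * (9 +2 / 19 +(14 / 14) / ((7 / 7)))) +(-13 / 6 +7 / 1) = 6311 / 114 +512 * sqrt(19) / 19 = 172.82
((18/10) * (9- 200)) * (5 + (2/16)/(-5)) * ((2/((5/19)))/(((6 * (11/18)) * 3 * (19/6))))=-1026243/2750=-373.18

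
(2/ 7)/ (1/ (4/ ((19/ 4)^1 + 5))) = 32/ 273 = 0.12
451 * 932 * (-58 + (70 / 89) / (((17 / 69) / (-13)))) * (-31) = 1961632278848 / 1513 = 1296518360.11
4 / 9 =0.44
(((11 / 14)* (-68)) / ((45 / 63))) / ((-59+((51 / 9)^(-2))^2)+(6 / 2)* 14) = 15618427 / 3549440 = 4.40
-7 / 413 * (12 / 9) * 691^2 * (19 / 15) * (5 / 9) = -36288556 / 4779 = -7593.34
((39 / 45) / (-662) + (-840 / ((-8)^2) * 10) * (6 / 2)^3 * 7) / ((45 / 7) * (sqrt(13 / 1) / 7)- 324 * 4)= 24139955399 * sqrt(13) / 1779778919628 + 4731431258204 / 247191516615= 19.19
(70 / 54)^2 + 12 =9973 / 729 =13.68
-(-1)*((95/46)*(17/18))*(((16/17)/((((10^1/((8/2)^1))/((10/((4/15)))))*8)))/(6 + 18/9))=475/1104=0.43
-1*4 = -4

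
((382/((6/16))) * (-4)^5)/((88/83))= -32466944/33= -983846.79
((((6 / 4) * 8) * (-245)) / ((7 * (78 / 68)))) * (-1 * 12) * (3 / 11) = 1198.32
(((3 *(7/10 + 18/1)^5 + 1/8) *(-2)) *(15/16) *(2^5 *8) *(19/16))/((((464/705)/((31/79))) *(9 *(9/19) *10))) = -360824525344468717/6598080000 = -54686291.37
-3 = -3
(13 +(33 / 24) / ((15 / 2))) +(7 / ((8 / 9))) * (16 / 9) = 1631 / 60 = 27.18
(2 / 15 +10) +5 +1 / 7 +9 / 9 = 1709 / 105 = 16.28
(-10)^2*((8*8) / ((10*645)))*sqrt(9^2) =384 / 43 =8.93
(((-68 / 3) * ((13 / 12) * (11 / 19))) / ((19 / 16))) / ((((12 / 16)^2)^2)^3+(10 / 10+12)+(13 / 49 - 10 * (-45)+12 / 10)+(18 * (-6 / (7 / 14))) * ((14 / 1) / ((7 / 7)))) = 159878815416320 / 34181517348906219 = 0.00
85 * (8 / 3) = 226.67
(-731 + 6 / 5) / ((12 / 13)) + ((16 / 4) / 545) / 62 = -160289599 / 202740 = -790.62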